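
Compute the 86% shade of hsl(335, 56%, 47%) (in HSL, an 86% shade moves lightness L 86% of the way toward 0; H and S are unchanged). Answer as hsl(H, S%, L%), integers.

L moves 86% from 47 toward 0: 47 − 40.42 = 6.58 → 7.
H and S are unchanged.

hsl(335, 56%, 7%)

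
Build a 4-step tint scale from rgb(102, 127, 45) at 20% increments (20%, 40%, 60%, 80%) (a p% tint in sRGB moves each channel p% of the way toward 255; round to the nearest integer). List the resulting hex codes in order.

20%: (102 + 30.6 = 132.6→133, 127 + 25.6 = 152.6→153, 45 + 42 = 87→87) → #859957
40%: (102 + 61.2 = 163.2→163, 127 + 51.2 = 178.2→178, 45 + 84 = 129→129) → #a3b281
60%: (102 + 91.8 = 193.8→194, 127 + 76.8 = 203.8→204, 45 + 126 = 171→171) → #c2ccab
80%: (102 + 122.4 = 224.4→224, 127 + 102.4 = 229.4→229, 45 + 168 = 213→213) → #e0e5d5

#859957, #a3b281, #c2ccab, #e0e5d5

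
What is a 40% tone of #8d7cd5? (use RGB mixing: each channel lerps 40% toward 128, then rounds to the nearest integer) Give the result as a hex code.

#887eb3

#8d7cd5 is rgb(141, 124, 213).
A 40% tone moves each channel 40% toward 128:
  R: 141 − 5.2 = 135.8 → 136
  G: 124 + 1.6 = 125.6 → 126
  B: 213 + 0.4×(128−213) = 213 − 34 = 179 → 179
rgb(136, 126, 179) = #887eb3.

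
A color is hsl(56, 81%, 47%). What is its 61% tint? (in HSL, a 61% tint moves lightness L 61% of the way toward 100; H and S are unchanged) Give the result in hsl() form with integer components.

hsl(56, 81%, 79%)

L moves 61% from 47 toward 100: 47 + 32.33 = 79.33 → 79.
H and S are unchanged.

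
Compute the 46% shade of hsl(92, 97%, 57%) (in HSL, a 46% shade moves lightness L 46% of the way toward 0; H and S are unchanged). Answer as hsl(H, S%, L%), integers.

L moves 46% from 57 toward 0: 57 − 26.22 = 30.78 → 31.
H and S are unchanged.

hsl(92, 97%, 31%)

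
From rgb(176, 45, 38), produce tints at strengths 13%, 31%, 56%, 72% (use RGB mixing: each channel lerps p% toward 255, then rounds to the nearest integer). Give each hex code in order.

13%: (176 + 10.27 = 186.27→186, 45 + 27.3 = 72.3→72, 38 + 28.21 = 66.21→66) → #ba4842
31%: (176 + 24.49 = 200.49→200, 45 + 65.1 = 110.1→110, 38 + 67.27 = 105.27→105) → #c86e69
56%: (176 + 44.24 = 220.24→220, 45 + 117.6 = 162.6→163, 38 + 121.52 = 159.52→160) → #dca3a0
72%: (176 + 56.88 = 232.88→233, 45 + 151.2 = 196.2→196, 38 + 156.24 = 194.24→194) → #e9c4c2

#ba4842, #c86e69, #dca3a0, #e9c4c2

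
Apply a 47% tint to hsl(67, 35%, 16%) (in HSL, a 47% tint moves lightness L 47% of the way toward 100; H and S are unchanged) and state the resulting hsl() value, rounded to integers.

hsl(67, 35%, 55%)

L moves 47% from 16 toward 100: 16 + 39.48 = 55.48 → 55.
H and S are unchanged.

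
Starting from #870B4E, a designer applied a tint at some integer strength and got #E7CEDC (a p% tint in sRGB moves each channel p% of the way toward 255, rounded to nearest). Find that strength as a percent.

80%

#870B4E is rgb(135, 11, 78); #E7CEDC is rgb(231, 206, 220).
On the G channel (widest range): 206 ≈ 11 + (p/100)(255 − 11), so p ≈ 100×(206 − 11)/(255 − 11) = 19500/244 = 79.92.
p = 80 reproduces all three channels after rounding.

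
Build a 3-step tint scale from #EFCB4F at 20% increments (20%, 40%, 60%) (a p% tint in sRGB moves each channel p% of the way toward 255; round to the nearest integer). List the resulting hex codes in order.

#EFCB4F is rgb(239, 203, 79).
20%: (239 + 3.2 = 242.2→242, 203 + 10.4 = 213.4→213, 79 + 35.2 = 114.2→114) → #F2D572
40%: (239 + 6.4 = 245.4→245, 203 + 20.8 = 223.8→224, 79 + 70.4 = 149.4→149) → #F5E095
60%: (239 + 9.6 = 248.6→249, 203 + 31.2 = 234.2→234, 79 + 105.6 = 184.6→185) → #F9EAB9

#F2D572, #F5E095, #F9EAB9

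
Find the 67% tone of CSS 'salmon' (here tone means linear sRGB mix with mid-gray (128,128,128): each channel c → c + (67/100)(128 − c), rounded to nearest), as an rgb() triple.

rgb(168, 128, 123)

CSS salmon is rgb(250, 128, 114).
Lerp each channel 67% toward 128:
  R: 250 − 81.74 = 168.26 → 168
  G: 128 + 0.67×(128−128) = 128 + 0 = 128 → 128
  B: 114 + 0.67×(128−114) = 114 + 9.38 = 123.38 → 123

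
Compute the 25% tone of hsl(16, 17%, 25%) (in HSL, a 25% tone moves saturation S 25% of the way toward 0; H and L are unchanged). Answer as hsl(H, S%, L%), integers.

S moves 25% from 17 toward 0: 17 − 4.25 = 12.75 → 13.
H and L are unchanged.

hsl(16, 13%, 25%)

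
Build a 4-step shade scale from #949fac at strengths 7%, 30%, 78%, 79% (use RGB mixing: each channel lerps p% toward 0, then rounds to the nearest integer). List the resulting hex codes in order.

#8a94a0, #686f78, #212326, #1f2124

#949fac is rgb(148, 159, 172).
7%: (148 − 10.36 = 137.64→138, 159 − 11.13 = 147.87→148, 172 − 12.04 = 159.96→160) → #8a94a0
30%: (148 − 44.4 = 103.6→104, 159 − 47.7 = 111.3→111, 172 − 51.6 = 120.4→120) → #686f78
78%: (148 − 115.44 = 32.56→33, 159 − 124.02 = 34.98→35, 172 − 134.16 = 37.84→38) → #212326
79%: (148 − 116.92 = 31.08→31, 159 − 125.61 = 33.39→33, 172 − 135.88 = 36.12→36) → #1f2124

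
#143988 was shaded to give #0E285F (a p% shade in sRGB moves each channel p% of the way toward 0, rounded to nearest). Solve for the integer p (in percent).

30%

#143988 is rgb(20, 57, 136); #0E285F is rgb(14, 40, 95).
On the B channel (widest range): 95 ≈ 136 + (p/100)(0 − 136), so p ≈ 100×(95 − 136)/(0 − 136) = -4100/-136 = 30.15.
p = 30 reproduces all three channels after rounding.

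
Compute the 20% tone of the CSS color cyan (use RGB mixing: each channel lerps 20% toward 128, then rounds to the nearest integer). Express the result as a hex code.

#1AE6E6

CSS cyan is rgb(0, 255, 255).
A 20% tone moves each channel 20% toward 128:
  R: 0 + 25.6 = 25.6 → 26
  G: 255 + 0.2×(128−255) = 255 − 25.4 = 229.6 → 230
  B: 255 + 0.2×(128−255) = 255 − 25.4 = 229.6 → 230
rgb(26, 230, 230) = #1AE6E6.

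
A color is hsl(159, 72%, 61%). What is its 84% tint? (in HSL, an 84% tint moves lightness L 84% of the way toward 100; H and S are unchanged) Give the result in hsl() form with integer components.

L moves 84% from 61 toward 100: 61 + 32.76 = 93.76 → 94.
H and S are unchanged.

hsl(159, 72%, 94%)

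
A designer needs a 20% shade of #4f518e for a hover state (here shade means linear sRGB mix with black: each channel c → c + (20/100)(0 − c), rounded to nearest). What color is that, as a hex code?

#4f518e is rgb(79, 81, 142).
A 20% shade moves each channel 20% toward 0:
  R: 79 + 0.2×(0−79) = 79 − 15.8 = 63.2 → 63
  G: 81 + 0.2×(0−81) = 81 − 16.2 = 64.8 → 65
  B: 142 + 0.2×(0−142) = 142 − 28.4 = 113.6 → 114
rgb(63, 65, 114) = #3f4172.

#3f4172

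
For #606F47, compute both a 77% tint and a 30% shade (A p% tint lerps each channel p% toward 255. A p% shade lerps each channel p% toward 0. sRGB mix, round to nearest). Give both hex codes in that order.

#DADED5, #434E32

#606F47 is rgb(96, 111, 71).
77% tint:
  R: 96 + 0.77×(255−96) = 96 + 122.43 = 218.43 → 218
  G: 111 + 110.88 = 221.88 → 222
  B: 71 + 141.68 = 212.68 → 213
  → #DADED5
30% shade:
  R: 96 − 28.8 = 67.2 → 67
  G: 111 − 33.3 = 77.7 → 78
  B: 71 + 0.3×(0−71) = 71 − 21.3 = 49.7 → 50
  → #434E32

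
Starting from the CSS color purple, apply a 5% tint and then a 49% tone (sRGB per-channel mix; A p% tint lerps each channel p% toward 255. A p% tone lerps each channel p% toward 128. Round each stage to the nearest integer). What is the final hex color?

CSS purple is rgb(128, 0, 128).
Per channel, c → c + 0.05(255 − c):
  R: 128 + 0.05×(255−128) = 128 + 6.35 = 134.35 → 134
  G: 0 + 0.05×(255−0) = 0 + 12.75 = 12.75 → 13
  B: 128 + 0.05×(255−128) = 128 + 6.35 = 134.35 → 134
After the tint: rgb(134, 13, 134) = #860d86.
Lerp each channel 49% toward 128:
  R: 134 + 0.49×(128−134) = 134 − 2.94 = 131.06 → 131
  G: 13 + 0.49×(128−13) = 13 + 56.35 = 69.35 → 69
  B: 134 + 0.49×(128−134) = 134 − 2.94 = 131.06 → 131
rgb(131, 69, 131) = #834583.

#834583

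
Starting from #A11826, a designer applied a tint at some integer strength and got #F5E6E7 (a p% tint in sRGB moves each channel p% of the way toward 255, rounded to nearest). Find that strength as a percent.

89%

#A11826 is rgb(161, 24, 38); #F5E6E7 is rgb(245, 230, 231).
On the G channel (widest range): 230 ≈ 24 + (p/100)(255 − 24), so p ≈ 100×(230 − 24)/(255 − 24) = 20600/231 = 89.18.
p = 89 reproduces all three channels after rounding.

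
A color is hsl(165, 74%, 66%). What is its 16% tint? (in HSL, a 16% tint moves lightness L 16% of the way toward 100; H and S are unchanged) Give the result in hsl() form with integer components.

L moves 16% from 66 toward 100: 66 + 5.44 = 71.44 → 71.
H and S are unchanged.

hsl(165, 74%, 71%)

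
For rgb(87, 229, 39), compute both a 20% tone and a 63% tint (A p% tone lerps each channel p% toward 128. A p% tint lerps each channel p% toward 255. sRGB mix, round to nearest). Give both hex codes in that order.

#5FD139, #C1F5AF

20% tone:
  R: 87 + 8.2 = 95.2 → 95
  G: 229 + 0.2×(128−229) = 229 − 20.2 = 208.8 → 209
  B: 39 + 17.8 = 56.8 → 57
  → #5FD139
63% tint:
  R: 87 + 0.63×(255−87) = 87 + 105.84 = 192.84 → 193
  G: 229 + 0.63×(255−229) = 229 + 16.38 = 245.38 → 245
  B: 39 + 136.08 = 175.08 → 175
  → #C1F5AF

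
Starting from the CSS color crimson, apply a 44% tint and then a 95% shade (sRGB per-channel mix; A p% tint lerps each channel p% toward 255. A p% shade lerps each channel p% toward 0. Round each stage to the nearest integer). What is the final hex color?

#0c0607

CSS crimson is rgb(220, 20, 60).
Lerp each channel 44% toward 255:
  R: 220 + 15.4 = 235.4 → 235
  G: 20 + 103.4 = 123.4 → 123
  B: 60 + 85.8 = 145.8 → 146
After the tint: rgb(235, 123, 146) = #eb7b92.
A 95% shade moves each channel 95% toward 0:
  R: 235 + 0.95×(0−235) = 235 − 223.25 = 11.75 → 12
  G: 123 + 0.95×(0−123) = 123 − 116.85 = 6.15 → 6
  B: 146 + 0.95×(0−146) = 146 − 138.7 = 7.3 → 7
rgb(12, 6, 7) = #0c0607.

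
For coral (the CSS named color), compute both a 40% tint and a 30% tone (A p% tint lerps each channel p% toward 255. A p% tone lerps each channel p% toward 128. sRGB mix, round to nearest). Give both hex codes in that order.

#FFB296, #D97F5E

CSS coral is rgb(255, 127, 80).
40% tint:
  R: 255 + 0.4×(255−255) = 255 + 0 = 255 → 255
  G: 127 + 0.4×(255−127) = 127 + 51.2 = 178.2 → 178
  B: 80 + 0.4×(255−80) = 80 + 70 = 150 → 150
  → #FFB296
30% tone:
  R: 255 − 38.1 = 216.9 → 217
  G: 127 + 0.3×(128−127) = 127 + 0.3 = 127.3 → 127
  B: 80 + 0.3×(128−80) = 80 + 14.4 = 94.4 → 94
  → #D97F5E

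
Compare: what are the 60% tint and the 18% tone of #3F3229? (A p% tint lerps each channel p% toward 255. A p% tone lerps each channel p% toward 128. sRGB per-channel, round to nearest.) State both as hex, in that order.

#3F3229 is rgb(63, 50, 41).
60% tint:
  R: 63 + 0.6×(255−63) = 63 + 115.2 = 178.2 → 178
  G: 50 + 123 = 173 → 173
  B: 41 + 0.6×(255−41) = 41 + 128.4 = 169.4 → 169
  → #B2ADA9
18% tone:
  R: 63 + 11.7 = 74.7 → 75
  G: 50 + 14.04 = 64.04 → 64
  B: 41 + 15.66 = 56.66 → 57
  → #4B4039

#B2ADA9, #4B4039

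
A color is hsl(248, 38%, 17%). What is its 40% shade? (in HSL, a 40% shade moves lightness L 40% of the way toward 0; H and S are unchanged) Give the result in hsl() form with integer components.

hsl(248, 38%, 10%)

L moves 40% from 17 toward 0: 17 − 6.8 = 10.2 → 10.
H and S are unchanged.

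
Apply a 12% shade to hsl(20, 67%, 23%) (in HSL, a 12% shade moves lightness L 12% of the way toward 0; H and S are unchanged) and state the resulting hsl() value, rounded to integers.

hsl(20, 67%, 20%)

L moves 12% from 23 toward 0: 23 − 2.76 = 20.24 → 20.
H and S are unchanged.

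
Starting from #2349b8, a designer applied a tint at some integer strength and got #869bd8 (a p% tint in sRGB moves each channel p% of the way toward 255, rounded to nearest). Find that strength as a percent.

#2349b8 is rgb(35, 73, 184); #869bd8 is rgb(134, 155, 216).
On the R channel (widest range): 134 ≈ 35 + (p/100)(255 − 35), so p ≈ 100×(134 − 35)/(255 − 35) = 9900/220 = 45.00.
p = 45 reproduces all three channels after rounding.

45%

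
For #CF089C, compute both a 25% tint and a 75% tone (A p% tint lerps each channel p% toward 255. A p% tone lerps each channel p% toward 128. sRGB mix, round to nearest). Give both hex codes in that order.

#DB46B5, #946287

#CF089C is rgb(207, 8, 156).
25% tint:
  R: 207 + 0.25×(255−207) = 207 + 12 = 219 → 219
  G: 8 + 0.25×(255−8) = 8 + 61.75 = 69.75 → 70
  B: 156 + 0.25×(255−156) = 156 + 24.75 = 180.75 → 181
  → #DB46B5
75% tone:
  R: 207 + 0.75×(128−207) = 207 − 59.25 = 147.75 → 148
  G: 8 + 90 = 98 → 98
  B: 156 + 0.75×(128−156) = 156 − 21 = 135 → 135
  → #946287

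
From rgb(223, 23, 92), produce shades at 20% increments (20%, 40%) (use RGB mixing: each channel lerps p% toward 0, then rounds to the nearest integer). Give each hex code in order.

20%: (223 − 44.6 = 178.4→178, 23 − 4.6 = 18.4→18, 92 − 18.4 = 73.6→74) → #B2124A
40%: (223 − 89.2 = 133.8→134, 23 − 9.2 = 13.8→14, 92 − 36.8 = 55.2→55) → #860E37

#B2124A, #860E37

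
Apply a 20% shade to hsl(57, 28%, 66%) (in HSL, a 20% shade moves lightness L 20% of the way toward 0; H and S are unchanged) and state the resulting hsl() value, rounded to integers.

L moves 20% from 66 toward 0: 66 − 13.2 = 52.8 → 53.
H and S are unchanged.

hsl(57, 28%, 53%)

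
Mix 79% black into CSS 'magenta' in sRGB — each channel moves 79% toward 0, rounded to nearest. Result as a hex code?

#360036

CSS magenta is rgb(255, 0, 255).
Per channel, c → c + 0.79(0 − c):
  R: 255 + 0.79×(0−255) = 255 − 201.45 = 53.55 → 54
  G: 0 + 0.79×(0−0) = 0 + 0 = 0 → 0
  B: 255 + 0.79×(0−255) = 255 − 201.45 = 53.55 → 54
rgb(54, 0, 54) = #360036.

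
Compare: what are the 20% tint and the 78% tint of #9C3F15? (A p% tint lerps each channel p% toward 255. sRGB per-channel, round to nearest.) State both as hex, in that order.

#B06544, #E9D5CC

#9C3F15 is rgb(156, 63, 21).
20% tint:
  R: 156 + 0.2×(255−156) = 156 + 19.8 = 175.8 → 176
  G: 63 + 38.4 = 101.4 → 101
  B: 21 + 46.8 = 67.8 → 68
  → #B06544
78% tint:
  R: 156 + 0.78×(255−156) = 156 + 77.22 = 233.22 → 233
  G: 63 + 0.78×(255−63) = 63 + 149.76 = 212.76 → 213
  B: 21 + 182.52 = 203.52 → 204
  → #E9D5CC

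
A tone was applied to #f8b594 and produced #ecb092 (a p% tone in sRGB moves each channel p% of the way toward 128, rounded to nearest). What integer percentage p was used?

#f8b594 is rgb(248, 181, 148); #ecb092 is rgb(236, 176, 146).
On the R channel (widest range): 236 ≈ 248 + (p/100)(128 − 248), so p ≈ 100×(236 − 248)/(128 − 248) = -1200/-120 = 10.00.
p = 10 reproduces all three channels after rounding.

10%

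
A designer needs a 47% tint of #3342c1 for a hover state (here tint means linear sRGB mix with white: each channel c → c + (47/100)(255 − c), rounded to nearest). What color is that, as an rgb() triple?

#3342c1 is rgb(51, 66, 193).
Per channel, c → c + 0.47(255 − c):
  R: 51 + 0.47×(255−51) = 51 + 95.88 = 146.88 → 147
  G: 66 + 0.47×(255−66) = 66 + 88.83 = 154.83 → 155
  B: 193 + 0.47×(255−193) = 193 + 29.14 = 222.14 → 222

rgb(147, 155, 222)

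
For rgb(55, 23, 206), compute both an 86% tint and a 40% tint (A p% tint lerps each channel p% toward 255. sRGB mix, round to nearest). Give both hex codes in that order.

86% tint:
  R: 55 + 0.86×(255−55) = 55 + 172 = 227 → 227
  G: 23 + 199.52 = 222.52 → 223
  B: 206 + 42.14 = 248.14 → 248
  → #E3DFF8
40% tint:
  R: 55 + 80 = 135 → 135
  G: 23 + 0.4×(255−23) = 23 + 92.8 = 115.8 → 116
  B: 206 + 19.6 = 225.6 → 226
  → #8774E2

#E3DFF8, #8774E2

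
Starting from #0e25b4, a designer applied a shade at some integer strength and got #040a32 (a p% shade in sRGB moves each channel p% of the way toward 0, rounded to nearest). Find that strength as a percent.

72%

#0e25b4 is rgb(14, 37, 180); #040a32 is rgb(4, 10, 50).
On the B channel (widest range): 50 ≈ 180 + (p/100)(0 − 180), so p ≈ 100×(50 − 180)/(0 − 180) = -13000/-180 = 72.22.
p = 72 reproduces all three channels after rounding.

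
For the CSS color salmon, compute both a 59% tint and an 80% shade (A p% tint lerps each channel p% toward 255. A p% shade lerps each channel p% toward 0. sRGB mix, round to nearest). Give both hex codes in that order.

CSS salmon is rgb(250, 128, 114).
59% tint:
  R: 250 + 0.59×(255−250) = 250 + 2.95 = 252.95 → 253
  G: 128 + 74.93 = 202.93 → 203
  B: 114 + 0.59×(255−114) = 114 + 83.19 = 197.19 → 197
  → #FDCBC5
80% shade:
  R: 250 + 0.8×(0−250) = 250 − 200 = 50 → 50
  G: 128 + 0.8×(0−128) = 128 − 102.4 = 25.6 → 26
  B: 114 − 91.2 = 22.8 → 23
  → #321A17

#FDCBC5, #321A17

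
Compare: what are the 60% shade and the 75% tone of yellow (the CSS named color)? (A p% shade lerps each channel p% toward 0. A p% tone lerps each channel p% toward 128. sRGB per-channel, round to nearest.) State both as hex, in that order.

#666600, #A0A060

CSS yellow is rgb(255, 255, 0).
60% shade:
  R: 255 + 0.6×(0−255) = 255 − 153 = 102 → 102
  G: 255 − 153 = 102 → 102
  B: 0 + 0.6×(0−0) = 0 + 0 = 0 → 0
  → #666600
75% tone:
  R: 255 + 0.75×(128−255) = 255 − 95.25 = 159.75 → 160
  G: 255 − 95.25 = 159.75 → 160
  B: 0 + 96 = 96 → 96
  → #A0A060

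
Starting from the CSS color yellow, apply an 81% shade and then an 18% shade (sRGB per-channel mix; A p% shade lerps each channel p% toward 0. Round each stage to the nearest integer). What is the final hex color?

#272700

CSS yellow is rgb(255, 255, 0).
Per channel, c → c + 0.81(0 − c):
  R: 255 + 0.81×(0−255) = 255 − 206.55 = 48.45 → 48
  G: 255 + 0.81×(0−255) = 255 − 206.55 = 48.45 → 48
  B: 0 + 0 = 0 → 0
After the shade: rgb(48, 48, 0) = #303000.
Lerp each channel 18% toward 0:
  R: 48 − 8.64 = 39.36 → 39
  G: 48 − 8.64 = 39.36 → 39
  B: 0 + 0 = 0 → 0
rgb(39, 39, 0) = #272700.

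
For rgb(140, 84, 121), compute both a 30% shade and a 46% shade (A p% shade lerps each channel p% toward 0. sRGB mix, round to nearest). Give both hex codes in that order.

30% shade:
  R: 140 − 42 = 98 → 98
  G: 84 + 0.3×(0−84) = 84 − 25.2 = 58.8 → 59
  B: 121 − 36.3 = 84.7 → 85
  → #623b55
46% shade:
  R: 140 + 0.46×(0−140) = 140 − 64.4 = 75.6 → 76
  G: 84 + 0.46×(0−84) = 84 − 38.64 = 45.36 → 45
  B: 121 + 0.46×(0−121) = 121 − 55.66 = 65.34 → 65
  → #4c2d41

#623b55, #4c2d41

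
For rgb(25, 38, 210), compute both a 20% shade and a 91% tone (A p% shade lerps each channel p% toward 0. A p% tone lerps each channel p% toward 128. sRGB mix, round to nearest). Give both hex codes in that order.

#141EA8, #777887

20% shade:
  R: 25 − 5 = 20 → 20
  G: 38 + 0.2×(0−38) = 38 − 7.6 = 30.4 → 30
  B: 210 + 0.2×(0−210) = 210 − 42 = 168 → 168
  → #141EA8
91% tone:
  R: 25 + 0.91×(128−25) = 25 + 93.73 = 118.73 → 119
  G: 38 + 81.9 = 119.9 → 120
  B: 210 − 74.62 = 135.38 → 135
  → #777887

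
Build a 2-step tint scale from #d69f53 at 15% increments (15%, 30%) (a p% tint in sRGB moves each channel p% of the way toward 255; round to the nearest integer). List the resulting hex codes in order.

#d69f53 is rgb(214, 159, 83).
15%: (214 + 6.15 = 220.15→220, 159 + 14.4 = 173.4→173, 83 + 25.8 = 108.8→109) → #dcad6d
30%: (214 + 12.3 = 226.3→226, 159 + 28.8 = 187.8→188, 83 + 51.6 = 134.6→135) → #e2bc87

#dcad6d, #e2bc87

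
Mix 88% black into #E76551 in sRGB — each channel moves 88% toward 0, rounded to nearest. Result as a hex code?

#1C0C0A

#E76551 is rgb(231, 101, 81).
Per channel, c → c + 0.88(0 − c):
  R: 231 + 0.88×(0−231) = 231 − 203.28 = 27.72 → 28
  G: 101 + 0.88×(0−101) = 101 − 88.88 = 12.12 → 12
  B: 81 − 71.28 = 9.72 → 10
rgb(28, 12, 10) = #1C0C0A.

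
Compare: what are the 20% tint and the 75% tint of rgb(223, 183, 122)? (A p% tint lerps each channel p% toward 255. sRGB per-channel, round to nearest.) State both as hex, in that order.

20% tint:
  R: 223 + 0.2×(255−223) = 223 + 6.4 = 229.4 → 229
  G: 183 + 0.2×(255−183) = 183 + 14.4 = 197.4 → 197
  B: 122 + 26.6 = 148.6 → 149
  → #E5C595
75% tint:
  R: 223 + 0.75×(255−223) = 223 + 24 = 247 → 247
  G: 183 + 54 = 237 → 237
  B: 122 + 0.75×(255−122) = 122 + 99.75 = 221.75 → 222
  → #F7EDDE

#E5C595, #F7EDDE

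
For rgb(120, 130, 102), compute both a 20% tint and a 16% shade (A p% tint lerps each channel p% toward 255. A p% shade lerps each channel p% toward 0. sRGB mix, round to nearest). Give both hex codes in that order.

#939B85, #656D56

20% tint:
  R: 120 + 0.2×(255−120) = 120 + 27 = 147 → 147
  G: 130 + 0.2×(255−130) = 130 + 25 = 155 → 155
  B: 102 + 30.6 = 132.6 → 133
  → #939B85
16% shade:
  R: 120 − 19.2 = 100.8 → 101
  G: 130 + 0.16×(0−130) = 130 − 20.8 = 109.2 → 109
  B: 102 + 0.16×(0−102) = 102 − 16.32 = 85.68 → 86
  → #656D56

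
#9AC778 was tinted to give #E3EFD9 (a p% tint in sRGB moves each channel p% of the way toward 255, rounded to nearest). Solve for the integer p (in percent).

#9AC778 is rgb(154, 199, 120); #E3EFD9 is rgb(227, 239, 217).
On the B channel (widest range): 217 ≈ 120 + (p/100)(255 − 120), so p ≈ 100×(217 − 120)/(255 − 120) = 9700/135 = 71.85.
p = 72 reproduces all three channels after rounding.

72%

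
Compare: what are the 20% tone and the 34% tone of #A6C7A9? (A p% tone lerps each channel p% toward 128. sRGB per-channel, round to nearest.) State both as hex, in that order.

#A6C7A9 is rgb(166, 199, 169).
20% tone:
  R: 166 − 7.6 = 158.4 → 158
  G: 199 + 0.2×(128−199) = 199 − 14.2 = 184.8 → 185
  B: 169 + 0.2×(128−169) = 169 − 8.2 = 160.8 → 161
  → #9EB9A1
34% tone:
  R: 166 + 0.34×(128−166) = 166 − 12.92 = 153.08 → 153
  G: 199 − 24.14 = 174.86 → 175
  B: 169 + 0.34×(128−169) = 169 − 13.94 = 155.06 → 155
  → #99AF9B

#9EB9A1, #99AF9B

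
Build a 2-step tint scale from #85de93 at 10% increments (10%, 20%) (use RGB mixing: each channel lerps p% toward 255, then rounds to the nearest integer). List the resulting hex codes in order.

#85de93 is rgb(133, 222, 147).
10%: (133 + 12.2 = 145.2→145, 222 + 3.3 = 225.3→225, 147 + 10.8 = 157.8→158) → #91e19e
20%: (133 + 24.4 = 157.4→157, 222 + 6.6 = 228.6→229, 147 + 21.6 = 168.6→169) → #9de5a9

#91e19e, #9de5a9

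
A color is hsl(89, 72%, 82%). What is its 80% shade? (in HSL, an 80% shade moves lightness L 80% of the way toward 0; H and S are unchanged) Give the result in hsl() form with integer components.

L moves 80% from 82 toward 0: 82 − 65.6 = 16.4 → 16.
H and S are unchanged.

hsl(89, 72%, 16%)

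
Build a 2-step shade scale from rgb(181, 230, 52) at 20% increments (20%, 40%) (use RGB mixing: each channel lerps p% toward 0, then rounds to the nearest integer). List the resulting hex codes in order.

20%: (181 − 36.2 = 144.8→145, 230 − 46 = 184→184, 52 − 10.4 = 41.6→42) → #91b82a
40%: (181 − 72.4 = 108.6→109, 230 − 92 = 138→138, 52 − 20.8 = 31.2→31) → #6d8a1f

#91b82a, #6d8a1f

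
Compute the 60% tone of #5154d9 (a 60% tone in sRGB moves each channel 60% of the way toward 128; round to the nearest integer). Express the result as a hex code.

#6d6ea4

#5154d9 is rgb(81, 84, 217).
A 60% tone moves each channel 60% toward 128:
  R: 81 + 0.6×(128−81) = 81 + 28.2 = 109.2 → 109
  G: 84 + 26.4 = 110.4 → 110
  B: 217 + 0.6×(128−217) = 217 − 53.4 = 163.6 → 164
rgb(109, 110, 164) = #6d6ea4.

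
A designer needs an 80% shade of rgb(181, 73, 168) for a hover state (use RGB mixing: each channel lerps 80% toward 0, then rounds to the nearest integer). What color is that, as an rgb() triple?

rgb(36, 15, 34)

An 80% shade moves each channel 80% toward 0:
  R: 181 + 0.8×(0−181) = 181 − 144.8 = 36.2 → 36
  G: 73 + 0.8×(0−73) = 73 − 58.4 = 14.6 → 15
  B: 168 − 134.4 = 33.6 → 34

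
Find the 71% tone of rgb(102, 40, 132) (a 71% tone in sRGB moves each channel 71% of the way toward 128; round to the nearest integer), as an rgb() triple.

A 71% tone moves each channel 71% toward 128:
  R: 102 + 0.71×(128−102) = 102 + 18.46 = 120.46 → 120
  G: 40 + 0.71×(128−40) = 40 + 62.48 = 102.48 → 102
  B: 132 + 0.71×(128−132) = 132 − 2.84 = 129.16 → 129

rgb(120, 102, 129)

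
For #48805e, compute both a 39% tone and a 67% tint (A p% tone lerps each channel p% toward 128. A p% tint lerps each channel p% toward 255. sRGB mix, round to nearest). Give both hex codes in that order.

#48805e is rgb(72, 128, 94).
39% tone:
  R: 72 + 0.39×(128−72) = 72 + 21.84 = 93.84 → 94
  G: 128 + 0.39×(128−128) = 128 + 0 = 128 → 128
  B: 94 + 0.39×(128−94) = 94 + 13.26 = 107.26 → 107
  → #5e806b
67% tint:
  R: 72 + 122.61 = 194.61 → 195
  G: 128 + 85.09 = 213.09 → 213
  B: 94 + 0.67×(255−94) = 94 + 107.87 = 201.87 → 202
  → #c3d5ca

#5e806b, #c3d5ca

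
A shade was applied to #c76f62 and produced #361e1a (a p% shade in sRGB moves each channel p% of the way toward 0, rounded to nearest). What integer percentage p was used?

73%

#c76f62 is rgb(199, 111, 98); #361e1a is rgb(54, 30, 26).
On the R channel (widest range): 54 ≈ 199 + (p/100)(0 − 199), so p ≈ 100×(54 − 199)/(0 − 199) = -14500/-199 = 72.86.
p = 73 reproduces all three channels after rounding.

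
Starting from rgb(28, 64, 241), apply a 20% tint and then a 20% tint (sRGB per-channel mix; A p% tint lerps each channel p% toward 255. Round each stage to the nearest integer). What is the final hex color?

#6D85F6

Lerp each channel 20% toward 255:
  R: 28 + 0.2×(255−28) = 28 + 45.4 = 73.4 → 73
  G: 64 + 0.2×(255−64) = 64 + 38.2 = 102.2 → 102
  B: 241 + 0.2×(255−241) = 241 + 2.8 = 243.8 → 244
After the tint: rgb(73, 102, 244) = #4966F4.
Per channel, c → c + 0.2(255 − c):
  R: 73 + 0.2×(255−73) = 73 + 36.4 = 109.4 → 109
  G: 102 + 0.2×(255−102) = 102 + 30.6 = 132.6 → 133
  B: 244 + 2.2 = 246.2 → 246
rgb(109, 133, 246) = #6D85F6.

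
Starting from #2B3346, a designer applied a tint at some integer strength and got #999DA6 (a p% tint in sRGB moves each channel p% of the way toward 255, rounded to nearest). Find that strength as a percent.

52%

#2B3346 is rgb(43, 51, 70); #999DA6 is rgb(153, 157, 166).
On the R channel (widest range): 153 ≈ 43 + (p/100)(255 − 43), so p ≈ 100×(153 − 43)/(255 − 43) = 11000/212 = 51.89.
p = 52 reproduces all three channels after rounding.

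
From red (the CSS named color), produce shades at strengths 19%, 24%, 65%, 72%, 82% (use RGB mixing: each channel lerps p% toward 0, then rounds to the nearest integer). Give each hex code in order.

CSS red is rgb(255, 0, 0).
19%: (255 − 48.45 = 206.55→207, 0→0, 0→0) → #CF0000
24%: (255 − 61.2 = 193.8→194, 0→0, 0→0) → #C20000
65%: (255 − 165.75 = 89.25→89, 0→0, 0→0) → #590000
72%: (255 − 183.6 = 71.4→71, 0→0, 0→0) → #470000
82%: (255 − 209.1 = 45.9→46, 0→0, 0→0) → #2E0000

#CF0000, #C20000, #590000, #470000, #2E0000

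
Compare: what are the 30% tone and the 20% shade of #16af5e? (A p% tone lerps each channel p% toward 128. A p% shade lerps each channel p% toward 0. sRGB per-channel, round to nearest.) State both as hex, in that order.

#36a168, #128c4b

#16af5e is rgb(22, 175, 94).
30% tone:
  R: 22 + 0.3×(128−22) = 22 + 31.8 = 53.8 → 54
  G: 175 + 0.3×(128−175) = 175 − 14.1 = 160.9 → 161
  B: 94 + 0.3×(128−94) = 94 + 10.2 = 104.2 → 104
  → #36a168
20% shade:
  R: 22 + 0.2×(0−22) = 22 − 4.4 = 17.6 → 18
  G: 175 − 35 = 140 → 140
  B: 94 + 0.2×(0−94) = 94 − 18.8 = 75.2 → 75
  → #128c4b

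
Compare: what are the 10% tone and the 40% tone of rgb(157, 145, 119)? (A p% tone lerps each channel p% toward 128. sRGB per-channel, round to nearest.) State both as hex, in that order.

10% tone:
  R: 157 + 0.1×(128−157) = 157 − 2.9 = 154.1 → 154
  G: 145 − 1.7 = 143.3 → 143
  B: 119 + 0.9 = 119.9 → 120
  → #9a8f78
40% tone:
  R: 157 − 11.6 = 145.4 → 145
  G: 145 + 0.4×(128−145) = 145 − 6.8 = 138.2 → 138
  B: 119 + 3.6 = 122.6 → 123
  → #918a7b

#9a8f78, #918a7b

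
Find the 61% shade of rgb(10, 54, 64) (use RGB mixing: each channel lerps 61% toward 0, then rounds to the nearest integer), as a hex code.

A 61% shade moves each channel 61% toward 0:
  R: 10 + 0.61×(0−10) = 10 − 6.1 = 3.9 → 4
  G: 54 − 32.94 = 21.06 → 21
  B: 64 + 0.61×(0−64) = 64 − 39.04 = 24.96 → 25
rgb(4, 21, 25) = #041519.

#041519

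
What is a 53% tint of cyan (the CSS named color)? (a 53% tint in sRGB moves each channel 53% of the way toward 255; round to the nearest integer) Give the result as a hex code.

CSS cyan is rgb(0, 255, 255).
Lerp each channel 53% toward 255:
  R: 0 + 0.53×(255−0) = 0 + 135.15 = 135.15 → 135
  G: 255 + 0 = 255 → 255
  B: 255 + 0.53×(255−255) = 255 + 0 = 255 → 255
rgb(135, 255, 255) = #87ffff.

#87ffff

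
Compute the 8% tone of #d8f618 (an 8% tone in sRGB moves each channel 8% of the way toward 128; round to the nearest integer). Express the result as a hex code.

#d8f618 is rgb(216, 246, 24).
Per channel, c → c + 0.08(128 − c):
  R: 216 + 0.08×(128−216) = 216 − 7.04 = 208.96 → 209
  G: 246 + 0.08×(128−246) = 246 − 9.44 = 236.56 → 237
  B: 24 + 8.32 = 32.32 → 32
rgb(209, 237, 32) = #d1ed20.

#d1ed20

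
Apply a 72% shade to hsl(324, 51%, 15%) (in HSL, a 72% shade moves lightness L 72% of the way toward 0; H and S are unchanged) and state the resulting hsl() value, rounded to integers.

L moves 72% from 15 toward 0: 15 − 10.8 = 4.2 → 4.
H and S are unchanged.

hsl(324, 51%, 4%)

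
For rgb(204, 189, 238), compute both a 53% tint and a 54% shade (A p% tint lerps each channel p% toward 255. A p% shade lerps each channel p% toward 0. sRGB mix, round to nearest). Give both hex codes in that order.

53% tint:
  R: 204 + 0.53×(255−204) = 204 + 27.03 = 231.03 → 231
  G: 189 + 34.98 = 223.98 → 224
  B: 238 + 0.53×(255−238) = 238 + 9.01 = 247.01 → 247
  → #E7E0F7
54% shade:
  R: 204 + 0.54×(0−204) = 204 − 110.16 = 93.84 → 94
  G: 189 − 102.06 = 86.94 → 87
  B: 238 + 0.54×(0−238) = 238 − 128.52 = 109.48 → 109
  → #5E576D

#E7E0F7, #5E576D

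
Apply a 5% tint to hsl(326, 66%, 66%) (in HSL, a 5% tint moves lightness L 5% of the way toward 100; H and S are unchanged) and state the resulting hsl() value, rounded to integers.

hsl(326, 66%, 68%)

L moves 5% from 66 toward 100: 66 + 1.7 = 67.7 → 68.
H and S are unchanged.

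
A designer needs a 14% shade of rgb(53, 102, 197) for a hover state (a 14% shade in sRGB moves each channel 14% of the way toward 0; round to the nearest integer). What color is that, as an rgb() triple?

rgb(46, 88, 169)

Per channel, c → c + 0.14(0 − c):
  R: 53 − 7.42 = 45.58 → 46
  G: 102 − 14.28 = 87.72 → 88
  B: 197 − 27.58 = 169.42 → 169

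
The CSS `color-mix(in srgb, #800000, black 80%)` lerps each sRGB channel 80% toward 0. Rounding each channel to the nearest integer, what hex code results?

#1a0000

#800000 is rgb(128, 0, 0).
An 80% shade moves each channel 80% toward 0:
  R: 128 − 102.4 = 25.6 → 26
  G: 0 + 0 = 0 → 0
  B: 0 + 0.8×(0−0) = 0 + 0 = 0 → 0
rgb(26, 0, 0) = #1a0000.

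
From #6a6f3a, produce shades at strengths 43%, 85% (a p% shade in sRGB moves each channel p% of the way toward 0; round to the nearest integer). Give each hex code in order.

#6a6f3a is rgb(106, 111, 58).
43%: (106 − 45.58 = 60.42→60, 111 − 47.73 = 63.27→63, 58 − 24.94 = 33.06→33) → #3c3f21
85%: (106 − 90.1 = 15.9→16, 111 − 94.35 = 16.65→17, 58 − 49.3 = 8.7→9) → #101109

#3c3f21, #101109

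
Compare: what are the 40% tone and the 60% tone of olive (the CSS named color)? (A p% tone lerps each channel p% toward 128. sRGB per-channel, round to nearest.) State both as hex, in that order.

CSS olive is rgb(128, 128, 0).
40% tone:
  R: 128 + 0 = 128 → 128
  G: 128 + 0 = 128 → 128
  B: 0 + 0.4×(128−0) = 0 + 51.2 = 51.2 → 51
  → #808033
60% tone:
  R: 128 + 0.6×(128−128) = 128 + 0 = 128 → 128
  G: 128 + 0 = 128 → 128
  B: 0 + 0.6×(128−0) = 0 + 76.8 = 76.8 → 77
  → #80804d

#808033, #80804d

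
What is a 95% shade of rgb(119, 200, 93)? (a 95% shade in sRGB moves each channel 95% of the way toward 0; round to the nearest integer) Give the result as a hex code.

#060A05

Lerp each channel 95% toward 0:
  R: 119 − 113.05 = 5.95 → 6
  G: 200 − 190 = 10 → 10
  B: 93 − 88.35 = 4.65 → 5
rgb(6, 10, 5) = #060A05.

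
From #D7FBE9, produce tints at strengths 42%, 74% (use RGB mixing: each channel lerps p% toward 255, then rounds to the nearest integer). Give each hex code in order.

#D7FBE9 is rgb(215, 251, 233).
42%: (215 + 16.8 = 231.8→232, 251 + 1.68 = 252.68→253, 233 + 9.24 = 242.24→242) → #E8FDF2
74%: (215 + 29.6 = 244.6→245, 251 + 2.96 = 253.96→254, 233 + 16.28 = 249.28→249) → #F5FEF9

#E8FDF2, #F5FEF9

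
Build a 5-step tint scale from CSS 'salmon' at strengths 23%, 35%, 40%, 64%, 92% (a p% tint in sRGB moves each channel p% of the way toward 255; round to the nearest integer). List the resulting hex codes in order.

CSS salmon is rgb(250, 128, 114).
23%: (250 + 1.15 = 251.15→251, 128 + 29.21 = 157.21→157, 114 + 32.43 = 146.43→146) → #FB9D92
35%: (250 + 1.75 = 251.75→252, 128 + 44.45 = 172.45→172, 114 + 49.35 = 163.35→163) → #FCACA3
40%: (250 + 2 = 252→252, 128 + 50.8 = 178.8→179, 114 + 56.4 = 170.4→170) → #FCB3AA
64%: (250 + 3.2 = 253.2→253, 128 + 81.28 = 209.28→209, 114 + 90.24 = 204.24→204) → #FDD1CC
92%: (250 + 4.6 = 254.6→255, 128 + 116.84 = 244.84→245, 114 + 129.72 = 243.72→244) → #FFF5F4

#FB9D92, #FCACA3, #FCB3AA, #FDD1CC, #FFF5F4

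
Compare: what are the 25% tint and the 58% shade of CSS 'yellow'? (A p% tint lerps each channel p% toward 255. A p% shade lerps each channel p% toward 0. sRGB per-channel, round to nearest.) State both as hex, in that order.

CSS yellow is rgb(255, 255, 0).
25% tint:
  R: 255 + 0.25×(255−255) = 255 + 0 = 255 → 255
  G: 255 + 0.25×(255−255) = 255 + 0 = 255 → 255
  B: 0 + 0.25×(255−0) = 0 + 63.75 = 63.75 → 64
  → #FFFF40
58% shade:
  R: 255 + 0.58×(0−255) = 255 − 147.9 = 107.1 → 107
  G: 255 − 147.9 = 107.1 → 107
  B: 0 + 0 = 0 → 0
  → #6B6B00

#FFFF40, #6B6B00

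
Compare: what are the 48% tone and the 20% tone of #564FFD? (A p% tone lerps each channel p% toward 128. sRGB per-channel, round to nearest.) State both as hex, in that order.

#564FFD is rgb(86, 79, 253).
48% tone:
  R: 86 + 0.48×(128−86) = 86 + 20.16 = 106.16 → 106
  G: 79 + 23.52 = 102.52 → 103
  B: 253 + 0.48×(128−253) = 253 − 60 = 193 → 193
  → #6A67C1
20% tone:
  R: 86 + 8.4 = 94.4 → 94
  G: 79 + 0.2×(128−79) = 79 + 9.8 = 88.8 → 89
  B: 253 − 25 = 228 → 228
  → #5E59E4

#6A67C1, #5E59E4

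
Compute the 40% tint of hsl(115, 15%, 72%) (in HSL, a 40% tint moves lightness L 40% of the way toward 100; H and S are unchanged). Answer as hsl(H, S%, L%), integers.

hsl(115, 15%, 83%)

L moves 40% from 72 toward 100: 72 + 11.2 = 83.2 → 83.
H and S are unchanged.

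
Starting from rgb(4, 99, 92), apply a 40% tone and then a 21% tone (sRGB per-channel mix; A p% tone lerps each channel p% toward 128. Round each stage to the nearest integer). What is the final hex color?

A 40% tone moves each channel 40% toward 128:
  R: 4 + 49.6 = 53.6 → 54
  G: 99 + 0.4×(128−99) = 99 + 11.6 = 110.6 → 111
  B: 92 + 0.4×(128−92) = 92 + 14.4 = 106.4 → 106
After the tone: rgb(54, 111, 106) = #366f6a.
A 21% tone moves each channel 21% toward 128:
  R: 54 + 0.21×(128−54) = 54 + 15.54 = 69.54 → 70
  G: 111 + 0.21×(128−111) = 111 + 3.57 = 114.57 → 115
  B: 106 + 4.62 = 110.62 → 111
rgb(70, 115, 111) = #46736f.

#46736f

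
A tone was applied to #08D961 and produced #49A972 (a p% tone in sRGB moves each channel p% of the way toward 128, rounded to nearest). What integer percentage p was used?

54%

#08D961 is rgb(8, 217, 97); #49A972 is rgb(73, 169, 114).
On the R channel (widest range): 73 ≈ 8 + (p/100)(128 − 8), so p ≈ 100×(73 − 8)/(128 − 8) = 6500/120 = 54.17.
p = 54 reproduces all three channels after rounding.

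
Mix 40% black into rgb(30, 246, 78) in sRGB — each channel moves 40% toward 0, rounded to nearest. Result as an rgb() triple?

rgb(18, 148, 47)

A 40% shade moves each channel 40% toward 0:
  R: 30 − 12 = 18 → 18
  G: 246 − 98.4 = 147.6 → 148
  B: 78 + 0.4×(0−78) = 78 − 31.2 = 46.8 → 47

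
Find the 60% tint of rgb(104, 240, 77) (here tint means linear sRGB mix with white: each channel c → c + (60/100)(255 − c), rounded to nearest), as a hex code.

#c3f9b8

Lerp each channel 60% toward 255:
  R: 104 + 0.6×(255−104) = 104 + 90.6 = 194.6 → 195
  G: 240 + 9 = 249 → 249
  B: 77 + 0.6×(255−77) = 77 + 106.8 = 183.8 → 184
rgb(195, 249, 184) = #c3f9b8.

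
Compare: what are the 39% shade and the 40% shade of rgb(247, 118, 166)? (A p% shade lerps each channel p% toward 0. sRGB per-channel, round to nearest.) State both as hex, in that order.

39% shade:
  R: 247 − 96.33 = 150.67 → 151
  G: 118 + 0.39×(0−118) = 118 − 46.02 = 71.98 → 72
  B: 166 − 64.74 = 101.26 → 101
  → #974865
40% shade:
  R: 247 − 98.8 = 148.2 → 148
  G: 118 + 0.4×(0−118) = 118 − 47.2 = 70.8 → 71
  B: 166 + 0.4×(0−166) = 166 − 66.4 = 99.6 → 100
  → #944764

#974865, #944764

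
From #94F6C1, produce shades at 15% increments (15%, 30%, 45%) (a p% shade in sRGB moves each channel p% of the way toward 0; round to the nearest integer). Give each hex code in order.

#7ED1A4, #68AC87, #51876A

#94F6C1 is rgb(148, 246, 193).
15%: (148 − 22.2 = 125.8→126, 246 − 36.9 = 209.1→209, 193 − 28.95 = 164.05→164) → #7ED1A4
30%: (148 − 44.4 = 103.6→104, 246 − 73.8 = 172.2→172, 193 − 57.9 = 135.1→135) → #68AC87
45%: (148 − 66.6 = 81.4→81, 246 − 110.7 = 135.3→135, 193 − 86.85 = 106.15→106) → #51876A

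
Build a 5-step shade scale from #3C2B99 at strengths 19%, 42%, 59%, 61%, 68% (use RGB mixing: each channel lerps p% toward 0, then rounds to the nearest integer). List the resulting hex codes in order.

#3C2B99 is rgb(60, 43, 153).
19%: (60 − 11.4 = 48.6→49, 43 − 8.17 = 34.83→35, 153 − 29.07 = 123.93→124) → #31237C
42%: (60 − 25.2 = 34.8→35, 43 − 18.06 = 24.94→25, 153 − 64.26 = 88.74→89) → #231959
59%: (60 − 35.4 = 24.6→25, 43 − 25.37 = 17.63→18, 153 − 90.27 = 62.73→63) → #19123F
61%: (60 − 36.6 = 23.4→23, 43 − 26.23 = 16.77→17, 153 − 93.33 = 59.67→60) → #17113C
68%: (60 − 40.8 = 19.2→19, 43 − 29.24 = 13.76→14, 153 − 104.04 = 48.96→49) → #130E31

#31237C, #231959, #19123F, #17113C, #130E31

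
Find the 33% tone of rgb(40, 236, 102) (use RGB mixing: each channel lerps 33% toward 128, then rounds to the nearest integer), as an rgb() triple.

A 33% tone moves each channel 33% toward 128:
  R: 40 + 0.33×(128−40) = 40 + 29.04 = 69.04 → 69
  G: 236 + 0.33×(128−236) = 236 − 35.64 = 200.36 → 200
  B: 102 + 0.33×(128−102) = 102 + 8.58 = 110.58 → 111

rgb(69, 200, 111)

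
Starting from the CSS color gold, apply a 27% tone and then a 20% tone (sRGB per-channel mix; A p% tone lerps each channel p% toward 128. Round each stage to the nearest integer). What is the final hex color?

#CAB336

CSS gold is rgb(255, 215, 0).
Per channel, c → c + 0.27(128 − c):
  R: 255 + 0.27×(128−255) = 255 − 34.29 = 220.71 → 221
  G: 215 − 23.49 = 191.51 → 192
  B: 0 + 0.27×(128−0) = 0 + 34.56 = 34.56 → 35
After the tone: rgb(221, 192, 35) = #DDC023.
A 20% tone moves each channel 20% toward 128:
  R: 221 − 18.6 = 202.4 → 202
  G: 192 − 12.8 = 179.2 → 179
  B: 35 + 0.2×(128−35) = 35 + 18.6 = 53.6 → 54
rgb(202, 179, 54) = #CAB336.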